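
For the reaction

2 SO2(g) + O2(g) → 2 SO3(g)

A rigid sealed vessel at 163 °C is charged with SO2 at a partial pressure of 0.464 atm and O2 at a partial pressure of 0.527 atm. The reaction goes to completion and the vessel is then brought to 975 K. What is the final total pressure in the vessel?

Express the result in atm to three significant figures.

With V and T fixed, P_i ∝ n_i, so the mole ratios apply directly to partial pressures at 163 °C.
P(O2) required for 0.464 atm of SO2 = (1/2) × 0.464 = 0.2320 atm; available 0.527 atm, so SO2 is limiting.
P(O2) remaining = 0.527 − (1/2) × 0.464 = 0.2950 atm
P(gaseous products) = (2)/2 × 0.464 = 0.4640 atm
P_total at 163 °C = 0.2950 + 0.4640 = 0.7590 atm
Scaling to 975 K: P = 0.7590 × 975/436.15 = 1.697 atm

1.70 atm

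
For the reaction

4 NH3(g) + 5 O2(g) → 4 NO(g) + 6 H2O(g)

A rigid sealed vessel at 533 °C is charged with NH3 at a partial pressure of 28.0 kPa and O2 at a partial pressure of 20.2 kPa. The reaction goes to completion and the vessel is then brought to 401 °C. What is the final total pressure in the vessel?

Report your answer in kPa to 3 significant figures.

Because the vessel is rigid and T is held at 533 °C, work the stoichiometry in partial pressures (P_i = n_iRT/V).
P(O2) required for 28.0 kPa of NH3 = (5/4) × 28.0 = 35.00 kPa; available 20.2 kPa, so O2 is limiting.
P(NH3) remaining = 28.0 − (4/5) × 20.2 = 11.84 kPa
P(gaseous products) = (4+6)/5 × 20.2 = 40.40 kPa
P_total at 533 °C = 11.84 + 40.40 = 52.24 kPa
Scaling to 401 °C: P = 52.24 × 674.15/806.15 = 43.69 kPa

43.7 kPa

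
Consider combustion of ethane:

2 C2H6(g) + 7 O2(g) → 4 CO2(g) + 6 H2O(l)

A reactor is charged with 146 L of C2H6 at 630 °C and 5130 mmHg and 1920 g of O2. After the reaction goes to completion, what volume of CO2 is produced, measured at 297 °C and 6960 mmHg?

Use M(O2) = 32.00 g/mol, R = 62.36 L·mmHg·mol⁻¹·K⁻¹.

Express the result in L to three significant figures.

n(C2H6) = PV/RT = (5130 × 146) / (62.36 × 903.15) = 13.30 mol
n(O2) = 1920 / 32.00 = 60.00 mol
For 13.30 mol C2H6, stoichiometry requires (7/2) × 13.30 = 46.55 mol O2; 60.00 mol is available, so C2H6 is limiting.
n(CO2) = (4/2) × 13.30 = 26.60 mol
V(CO2) = nRT/P = 26.60 × 62.36 × 570.15 / 6960 = 135.9 L

136 L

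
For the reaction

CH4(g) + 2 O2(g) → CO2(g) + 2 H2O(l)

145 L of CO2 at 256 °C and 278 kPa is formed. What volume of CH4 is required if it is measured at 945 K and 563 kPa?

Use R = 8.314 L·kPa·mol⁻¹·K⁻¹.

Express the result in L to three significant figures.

n(CO2) = PV/RT = (278 × 145) / (8.314 × 529.15) = 9.163 mol
n(CH4) = (1/1) × 9.163 = 9.163 mol
V = nRT/P = 9.163 × 8.314 × 945 / 563 = 127.9 L

128 L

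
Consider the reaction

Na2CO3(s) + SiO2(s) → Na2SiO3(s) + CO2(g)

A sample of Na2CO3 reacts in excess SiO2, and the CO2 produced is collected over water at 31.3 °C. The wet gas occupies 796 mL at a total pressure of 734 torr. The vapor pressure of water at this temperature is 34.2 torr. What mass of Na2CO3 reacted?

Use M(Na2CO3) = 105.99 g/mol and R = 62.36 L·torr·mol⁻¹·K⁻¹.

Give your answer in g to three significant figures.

P(CO2) = 734 − 34.2 = 699.8 torr
n(CO2) = PV/RT = (699.8 × 0.7960) / (62.36 × 304.45) = 0.02934 mol
n(Na2CO3) = (1/1) × 0.02934 = 0.02934 mol
m(Na2CO3) = 0.02934 × 105.99 = 3.110 g

3.11 g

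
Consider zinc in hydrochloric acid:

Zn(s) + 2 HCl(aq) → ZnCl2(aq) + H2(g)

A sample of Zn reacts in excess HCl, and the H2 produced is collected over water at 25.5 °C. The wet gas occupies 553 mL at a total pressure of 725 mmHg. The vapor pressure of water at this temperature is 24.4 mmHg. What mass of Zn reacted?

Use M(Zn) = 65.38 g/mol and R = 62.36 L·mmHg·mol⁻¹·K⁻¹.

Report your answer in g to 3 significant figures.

1.36 g

P(H2) = 725 − 24.4 = 700.6 mmHg
n(H2) = PV/RT = (700.6 × 0.5530) / (62.36 × 298.65) = 0.02080 mol
n(Zn) = (1/1) × 0.02080 = 0.02080 mol
m(Zn) = 0.02080 × 65.38 = 1.360 g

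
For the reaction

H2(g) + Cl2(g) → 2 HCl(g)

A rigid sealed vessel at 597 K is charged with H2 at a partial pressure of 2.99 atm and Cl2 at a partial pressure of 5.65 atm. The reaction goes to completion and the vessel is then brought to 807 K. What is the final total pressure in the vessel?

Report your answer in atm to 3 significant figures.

11.7 atm

With V and T fixed, P_i ∝ n_i, so the mole ratios apply directly to partial pressures at 597 K.
P(Cl2) required for 2.99 atm of H2 = (1/1) × 2.99 = 2.990 atm; available 5.65 atm, so H2 is limiting.
P(Cl2) remaining = 5.65 − (1/1) × 2.99 = 2.660 atm
P(gaseous products) = (2)/1 × 2.99 = 5.980 atm
P_total at 597 K = 2.660 + 5.980 = 8.640 atm
Scaling to 807 K: P = 8.640 × 807/597 = 11.68 atm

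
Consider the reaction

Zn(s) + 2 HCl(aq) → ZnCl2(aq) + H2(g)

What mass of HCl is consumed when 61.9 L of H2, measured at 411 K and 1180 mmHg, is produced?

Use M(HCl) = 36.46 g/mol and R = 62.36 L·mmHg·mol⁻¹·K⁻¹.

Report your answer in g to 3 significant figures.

208 g

n(H2) = PV/RT = (1180 × 61.9) / (62.36 × 411) = 2.850 mol
n(HCl) = (2/1) × 2.850 = 5.700 mol
m(HCl) = 5.700 × 36.46 = 207.8 g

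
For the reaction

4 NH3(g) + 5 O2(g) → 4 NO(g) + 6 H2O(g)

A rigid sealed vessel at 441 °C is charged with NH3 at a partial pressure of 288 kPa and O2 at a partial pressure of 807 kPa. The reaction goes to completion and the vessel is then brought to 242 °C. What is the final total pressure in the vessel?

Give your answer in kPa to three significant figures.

842 kPa

With V and T fixed, P_i ∝ n_i, so the mole ratios apply directly to partial pressures at 441 °C.
P(O2) required for 288 kPa of NH3 = (5/4) × 288 = 360.0 kPa; available 807 kPa, so NH3 is limiting.
P(O2) remaining = 807 − (5/4) × 288 = 447.0 kPa
P(gaseous products) = (4+6)/4 × 288 = 720.0 kPa
P_total at 441 °C = 447.0 + 720.0 = 1167 kPa
Scaling to 242 °C: P = 1167 × 515.15/714.15 = 841.8 kPa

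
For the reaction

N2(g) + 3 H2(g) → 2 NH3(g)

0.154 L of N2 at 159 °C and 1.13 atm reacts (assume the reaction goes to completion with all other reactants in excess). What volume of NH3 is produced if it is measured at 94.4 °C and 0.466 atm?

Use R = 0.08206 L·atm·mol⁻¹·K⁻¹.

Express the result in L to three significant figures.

0.635 L

n(N2) = PV/RT = (1.13 × 0.154) / (0.08206 × 432.15) = 0.004907 mol
n(NH3) = (2/1) × 0.004907 = 0.009814 mol
V = nRT/P = 0.009814 × 0.08206 × 367.55 / 0.466 = 0.6352 L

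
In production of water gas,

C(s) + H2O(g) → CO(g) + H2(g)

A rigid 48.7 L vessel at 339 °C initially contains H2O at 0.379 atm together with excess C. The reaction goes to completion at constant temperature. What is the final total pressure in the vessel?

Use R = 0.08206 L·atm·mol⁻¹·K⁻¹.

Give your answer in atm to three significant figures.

0.758 atm

Rigid vessel, constant T ⇒ P scales with total gas moles (1 → 2).
P_final = (2/1) × 0.379 = 0.7580 atm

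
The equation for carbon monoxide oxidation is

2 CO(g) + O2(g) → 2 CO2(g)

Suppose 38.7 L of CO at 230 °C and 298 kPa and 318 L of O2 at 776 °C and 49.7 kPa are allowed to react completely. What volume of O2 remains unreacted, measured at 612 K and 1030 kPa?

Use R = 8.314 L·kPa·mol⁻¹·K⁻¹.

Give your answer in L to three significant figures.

2.14 L

n(CO) = PV/RT = (298 × 38.7) / (8.314 × 503.15) = 2.757 mol
n(O2) = PV/RT = (49.7 × 318) / (8.314 × 1049.15) = 1.812 mol
For 2.757 mol CO, stoichiometry requires (1/2) × 2.757 = 1.379 mol O2; 1.812 mol is available, so CO is limiting.
n(O2) consumed = (1/2) × 2.757 = 1.379 mol; remaining = 1.812 − 1.379 = 0.4330 mol
V(O2) = nRT/P = 0.4330 × 8.314 × 612 / 1030 = 2.139 L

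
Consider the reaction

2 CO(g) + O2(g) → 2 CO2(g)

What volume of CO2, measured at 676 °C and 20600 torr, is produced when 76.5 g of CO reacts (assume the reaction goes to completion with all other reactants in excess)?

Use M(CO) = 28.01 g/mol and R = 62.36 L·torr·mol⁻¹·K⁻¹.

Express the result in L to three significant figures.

7.85 L

n(CO) = 76.50 / 28.01 = 2.731 mol
n(CO2) = (2/2) × 2.731 = 2.731 mol
V = nRT/P = 2.731 × 62.36 × 949.15 / 20600 = 7.847 L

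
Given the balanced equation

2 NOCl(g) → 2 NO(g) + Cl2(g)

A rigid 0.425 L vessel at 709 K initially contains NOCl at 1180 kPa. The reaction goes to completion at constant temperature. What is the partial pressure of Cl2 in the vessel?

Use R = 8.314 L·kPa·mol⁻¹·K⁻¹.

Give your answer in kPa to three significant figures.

n(NOCl)₀ = PV/RT = (1180 × 0.425) / (8.314 × 709) = 0.08508 mol
n(Cl2) = (1/2) × 0.08508 = 0.04254 mol
P(Cl2) = nRT/V = 0.04254 × 8.314 × 709 / 0.425 = 590.0 kPa

590 kPa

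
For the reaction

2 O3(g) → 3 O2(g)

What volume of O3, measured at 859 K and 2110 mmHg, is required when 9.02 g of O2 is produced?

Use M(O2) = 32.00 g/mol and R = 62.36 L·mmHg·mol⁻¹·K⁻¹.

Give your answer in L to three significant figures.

n(O2) = 9.020 / 32.00 = 0.2819 mol
n(O3) = (2/3) × 0.2819 = 0.1879 mol
V = nRT/P = 0.1879 × 62.36 × 859 / 2110 = 4.770 L

4.77 L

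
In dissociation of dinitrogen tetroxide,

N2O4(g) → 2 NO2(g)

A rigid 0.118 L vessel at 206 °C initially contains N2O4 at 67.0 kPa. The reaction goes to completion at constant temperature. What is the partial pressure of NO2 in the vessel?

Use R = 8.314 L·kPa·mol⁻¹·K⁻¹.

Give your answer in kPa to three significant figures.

134 kPa

n(N2O4)₀ = PV/RT = (67.0 × 0.118) / (8.314 × 479.15) = 0.001985 mol
n(NO2) = (2/1) × 0.001985 = 0.003970 mol
P(NO2) = nRT/V = 0.003970 × 8.314 × 479.15 / 0.118 = 134.0 kPa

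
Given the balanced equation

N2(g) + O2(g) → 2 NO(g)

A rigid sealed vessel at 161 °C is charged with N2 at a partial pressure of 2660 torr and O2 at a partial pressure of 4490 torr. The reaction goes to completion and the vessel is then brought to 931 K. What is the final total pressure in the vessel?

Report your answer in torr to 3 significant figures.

With V and T fixed, P_i ∝ n_i, so the mole ratios apply directly to partial pressures at 161 °C.
P(O2) required for 2660 torr of N2 = (1/1) × 2660 = 2660 torr; available 4490 torr, so N2 is limiting.
P(O2) remaining = 4490 − (1/1) × 2660 = 1830 torr
P(gaseous products) = (2)/1 × 2660 = 5320 torr
P_total at 161 °C = 1830 + 5320 = 7150 torr
Scaling to 931 K: P = 7150 × 931/434.15 = 15330 torr

15300 torr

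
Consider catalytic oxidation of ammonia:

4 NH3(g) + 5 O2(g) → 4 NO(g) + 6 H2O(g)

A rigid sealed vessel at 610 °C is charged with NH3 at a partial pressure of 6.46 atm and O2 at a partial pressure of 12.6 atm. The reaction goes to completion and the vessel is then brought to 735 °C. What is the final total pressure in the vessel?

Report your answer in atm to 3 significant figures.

At constant V, partial pressures at 610 °C are proportional to moles, so apply stoichiometry directly to pressures.
P(O2) required for 6.46 atm of NH3 = (5/4) × 6.46 = 8.075 atm; available 12.6 atm, so NH3 is limiting.
P(O2) remaining = 12.6 − (5/4) × 6.46 = 4.525 atm
P(gaseous products) = (4+6)/4 × 6.46 = 16.15 atm
P_total at 610 °C = 4.525 + 16.15 = 20.67 atm
Scaling to 735 °C: P = 20.67 × 1008.15/883.15 = 23.60 atm

23.6 atm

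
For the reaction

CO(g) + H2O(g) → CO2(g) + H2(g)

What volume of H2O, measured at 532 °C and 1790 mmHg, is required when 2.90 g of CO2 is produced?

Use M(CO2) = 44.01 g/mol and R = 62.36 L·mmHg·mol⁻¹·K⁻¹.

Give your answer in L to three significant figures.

1.85 L

n(CO2) = 2.900 / 44.01 = 0.06589 mol
n(H2O) = (1/1) × 0.06589 = 0.06589 mol
V = nRT/P = 0.06589 × 62.36 × 805.15 / 1790 = 1.848 L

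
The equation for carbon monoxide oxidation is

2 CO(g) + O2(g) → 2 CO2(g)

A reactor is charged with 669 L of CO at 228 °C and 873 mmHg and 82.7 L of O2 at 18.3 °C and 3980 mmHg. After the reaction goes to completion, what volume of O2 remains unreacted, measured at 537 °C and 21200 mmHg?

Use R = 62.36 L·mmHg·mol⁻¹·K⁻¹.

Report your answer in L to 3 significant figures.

20.9 L

n(CO) = PV/RT = (873 × 669) / (62.36 × 501.15) = 18.69 mol
n(O2) = PV/RT = (3980 × 82.7) / (62.36 × 291.45) = 18.11 mol
For 18.69 mol CO, stoichiometry requires (1/2) × 18.69 = 9.345 mol O2; 18.11 mol is available, so CO is limiting.
n(O2) consumed = (1/2) × 18.69 = 9.345 mol; remaining = 18.11 − 9.345 = 8.765 mol
V(O2) = nRT/P = 8.765 × 62.36 × 810.15 / 21200 = 20.89 L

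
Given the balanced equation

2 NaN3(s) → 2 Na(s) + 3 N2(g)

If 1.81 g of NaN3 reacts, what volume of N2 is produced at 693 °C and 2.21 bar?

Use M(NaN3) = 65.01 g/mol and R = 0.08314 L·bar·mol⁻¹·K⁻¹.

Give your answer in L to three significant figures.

1.52 L

n(NaN3) = 1.810 / 65.01 = 0.02784 mol
n(N2) = (3/2) × 0.02784 = 0.04176 mol
V = nRT/P = 0.04176 × 0.08314 × 966.15 / 2.21 = 1.518 L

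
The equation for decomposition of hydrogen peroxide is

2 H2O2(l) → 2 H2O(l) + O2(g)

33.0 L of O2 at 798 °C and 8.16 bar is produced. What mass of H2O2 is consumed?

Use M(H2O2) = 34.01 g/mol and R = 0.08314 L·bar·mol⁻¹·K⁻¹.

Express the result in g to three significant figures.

206 g

n(O2) = PV/RT = (8.16 × 33.0) / (0.08314 × 1071.15) = 3.024 mol
n(H2O2) = (2/1) × 3.024 = 6.048 mol
m(H2O2) = 6.048 × 34.01 = 205.7 g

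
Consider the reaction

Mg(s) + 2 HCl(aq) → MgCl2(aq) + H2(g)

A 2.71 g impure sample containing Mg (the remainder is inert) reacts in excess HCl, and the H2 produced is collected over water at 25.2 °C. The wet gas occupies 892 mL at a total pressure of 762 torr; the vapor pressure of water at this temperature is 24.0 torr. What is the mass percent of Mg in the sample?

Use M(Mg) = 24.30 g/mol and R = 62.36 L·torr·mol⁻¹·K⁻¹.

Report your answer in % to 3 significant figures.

P(H2) = 762 − 24.0 = 738.0 torr
n(H2) = PV/RT = (738.0 × 0.8920) / (62.36 × 298.35) = 0.03538 mol
n(Mg) = (1/1) × 0.03538 = 0.03538 mol
m(Mg) = 0.03538 × 24.30 = 0.8597 g
%Mg = 0.8597 / 2.71 × 100 = 31.72%

31.7 %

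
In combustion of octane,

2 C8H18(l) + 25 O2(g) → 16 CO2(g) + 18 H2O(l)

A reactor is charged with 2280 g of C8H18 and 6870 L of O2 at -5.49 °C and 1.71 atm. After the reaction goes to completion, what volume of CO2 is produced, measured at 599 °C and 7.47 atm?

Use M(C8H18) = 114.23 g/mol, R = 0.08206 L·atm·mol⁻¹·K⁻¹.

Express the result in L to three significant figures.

1530 L

n(C8H18) = 2280 / 114.23 = 19.96 mol
n(O2) = PV/RT = (1.71 × 6870) / (0.08206 × 267.66) = 534.9 mol
For 19.96 mol C8H18, stoichiometry requires (25/2) × 19.96 = 249.5 mol O2; 534.9 mol is available, so C8H18 is limiting.
n(CO2) = (16/2) × 19.96 = 159.7 mol
V(CO2) = nRT/P = 159.7 × 0.08206 × 872.15 / 7.47 = 1530 L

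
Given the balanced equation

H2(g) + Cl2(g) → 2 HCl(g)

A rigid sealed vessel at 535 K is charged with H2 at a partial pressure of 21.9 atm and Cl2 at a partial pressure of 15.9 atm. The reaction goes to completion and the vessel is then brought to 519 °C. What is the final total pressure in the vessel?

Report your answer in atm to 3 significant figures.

56.0 atm

Because the vessel is rigid and T is held at 535 K, work the stoichiometry in partial pressures (P_i = n_iRT/V).
P(Cl2) required for 21.9 atm of H2 = (1/1) × 21.9 = 21.90 atm; available 15.9 atm, so Cl2 is limiting.
P(H2) remaining = 21.9 − (1/1) × 15.9 = 6.000 atm
P(gaseous products) = (2)/1 × 15.9 = 31.80 atm
P_total at 535 K = 6.000 + 31.80 = 37.80 atm
Scaling to 519 °C: P = 37.80 × 792.15/535 = 55.97 atm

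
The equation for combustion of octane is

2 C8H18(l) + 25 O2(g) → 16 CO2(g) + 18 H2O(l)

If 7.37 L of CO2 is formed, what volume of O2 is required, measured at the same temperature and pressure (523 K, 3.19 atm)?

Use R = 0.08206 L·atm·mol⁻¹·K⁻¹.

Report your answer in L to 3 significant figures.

11.5 L

At constant T and P, gas volumes are in the mole ratio: V(O2) = (25/16) × 7.37 = 11.52 L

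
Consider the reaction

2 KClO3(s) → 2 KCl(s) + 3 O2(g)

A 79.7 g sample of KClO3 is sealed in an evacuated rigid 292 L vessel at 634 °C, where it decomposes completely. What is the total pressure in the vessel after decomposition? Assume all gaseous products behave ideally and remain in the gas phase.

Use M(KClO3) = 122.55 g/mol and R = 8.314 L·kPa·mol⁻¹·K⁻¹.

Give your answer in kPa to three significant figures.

25.2 kPa

n(KClO3) = 79.7 / 122.55 = 0.6503 mol
n(gas produced) = (3/2) × 0.6503 = 0.9754 mol
P = nRT/V = 0.9754 × 8.314 × 907.15 / 292 = 25.19 kPa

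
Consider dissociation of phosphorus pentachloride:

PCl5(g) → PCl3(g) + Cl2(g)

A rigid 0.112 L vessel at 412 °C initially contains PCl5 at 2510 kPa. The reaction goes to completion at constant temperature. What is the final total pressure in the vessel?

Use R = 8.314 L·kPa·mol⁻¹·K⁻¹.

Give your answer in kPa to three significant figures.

Since T and V are fixed, P_final/P_initial = n_final/n_initial = 2/1.
P_final = (2/1) × 2510 = 5020 kPa

5020 kPa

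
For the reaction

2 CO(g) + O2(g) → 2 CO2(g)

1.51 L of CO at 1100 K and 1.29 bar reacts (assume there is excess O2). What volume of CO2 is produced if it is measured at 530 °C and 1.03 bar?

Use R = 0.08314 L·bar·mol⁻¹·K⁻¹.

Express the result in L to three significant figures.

1.38 L

n(CO) = PV/RT = (1.29 × 1.51) / (0.08314 × 1100) = 0.02130 mol
n(CO2) = (2/2) × 0.02130 = 0.02130 mol
V = nRT/P = 0.02130 × 0.08314 × 803.15 / 1.03 = 1.381 L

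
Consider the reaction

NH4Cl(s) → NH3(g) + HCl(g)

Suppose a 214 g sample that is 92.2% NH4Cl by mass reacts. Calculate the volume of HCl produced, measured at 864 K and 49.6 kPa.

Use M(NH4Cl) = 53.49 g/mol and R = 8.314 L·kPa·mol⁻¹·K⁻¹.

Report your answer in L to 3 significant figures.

mass of NH4Cl = 214 × 92.2/100 = 197.3 g
n(NH4Cl) = 197.3 / 53.49 = 3.689 mol
n(HCl) = (1/1) × 3.689 = 3.689 mol
V = nRT/P = 3.689 × 8.314 × 864 / 49.6 = 534.3 L

534 L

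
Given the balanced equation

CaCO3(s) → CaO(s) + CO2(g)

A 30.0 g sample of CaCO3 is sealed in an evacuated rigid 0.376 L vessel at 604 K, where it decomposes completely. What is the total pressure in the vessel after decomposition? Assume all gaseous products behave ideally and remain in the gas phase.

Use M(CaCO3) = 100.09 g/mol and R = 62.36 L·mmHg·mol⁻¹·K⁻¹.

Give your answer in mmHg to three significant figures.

30000 mmHg

n(CaCO3) = 30.0 / 100.09 = 0.2997 mol
n(gas produced) = (1/1) × 0.2997 = 0.2997 mol
P = nRT/V = 0.2997 × 62.36 × 604 / 0.376 = 30020 mmHg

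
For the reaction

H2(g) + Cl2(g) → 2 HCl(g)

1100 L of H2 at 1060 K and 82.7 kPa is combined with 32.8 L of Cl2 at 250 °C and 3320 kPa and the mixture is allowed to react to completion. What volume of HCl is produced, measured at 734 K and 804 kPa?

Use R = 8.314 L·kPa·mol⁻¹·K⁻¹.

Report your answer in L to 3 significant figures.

157 L

n(H2) = PV/RT = (82.7 × 1100) / (8.314 × 1060) = 10.32 mol
n(Cl2) = PV/RT = (3320 × 32.8) / (8.314 × 523.15) = 25.04 mol
For 10.32 mol H2, stoichiometry requires (1/1) × 10.32 = 10.32 mol Cl2; 25.04 mol is available, so H2 is limiting.
n(HCl) = (2/1) × 10.32 = 20.64 mol
V(HCl) = nRT/P = 20.64 × 8.314 × 734 / 804 = 156.7 L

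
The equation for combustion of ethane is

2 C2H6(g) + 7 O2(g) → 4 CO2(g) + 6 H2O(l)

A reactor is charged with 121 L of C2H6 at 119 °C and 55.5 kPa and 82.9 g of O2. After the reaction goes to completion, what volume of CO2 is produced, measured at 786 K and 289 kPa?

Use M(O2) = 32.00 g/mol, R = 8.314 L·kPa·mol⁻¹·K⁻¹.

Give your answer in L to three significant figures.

33.5 L

n(C2H6) = PV/RT = (55.5 × 121) / (8.314 × 392.15) = 2.060 mol
n(O2) = 82.9 / 32.00 = 2.591 mol
For 2.060 mol C2H6, stoichiometry requires (7/2) × 2.060 = 7.210 mol O2; 2.591 mol is available, so O2 is limiting.
n(CO2) = (4/7) × 2.591 = 1.481 mol
V(CO2) = nRT/P = 1.481 × 8.314 × 786 / 289 = 33.49 L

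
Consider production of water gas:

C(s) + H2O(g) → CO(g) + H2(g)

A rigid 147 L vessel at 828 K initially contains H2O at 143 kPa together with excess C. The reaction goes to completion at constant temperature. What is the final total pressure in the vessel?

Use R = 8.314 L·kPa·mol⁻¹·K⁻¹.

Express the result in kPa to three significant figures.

286 kPa

At constant T and V, P ∝ n(gas): 1 mol gas → 2 mol gas.
P_final = (2/1) × 143 = 286.0 kPa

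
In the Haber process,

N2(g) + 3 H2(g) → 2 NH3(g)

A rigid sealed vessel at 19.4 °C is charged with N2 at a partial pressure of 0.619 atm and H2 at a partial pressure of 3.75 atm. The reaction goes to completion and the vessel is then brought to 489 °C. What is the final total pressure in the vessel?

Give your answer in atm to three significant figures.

8.16 atm

Because the vessel is rigid and T is held at 19.4 °C, work the stoichiometry in partial pressures (P_i = n_iRT/V).
P(H2) required for 0.619 atm of N2 = (3/1) × 0.619 = 1.857 atm; available 3.75 atm, so N2 is limiting.
P(H2) remaining = 3.75 − (3/1) × 0.619 = 1.893 atm
P(gaseous products) = (2)/1 × 0.619 = 1.238 atm
P_total at 19.4 °C = 1.893 + 1.238 = 3.131 atm
Scaling to 489 °C: P = 3.131 × 762.15/292.55 = 8.157 atm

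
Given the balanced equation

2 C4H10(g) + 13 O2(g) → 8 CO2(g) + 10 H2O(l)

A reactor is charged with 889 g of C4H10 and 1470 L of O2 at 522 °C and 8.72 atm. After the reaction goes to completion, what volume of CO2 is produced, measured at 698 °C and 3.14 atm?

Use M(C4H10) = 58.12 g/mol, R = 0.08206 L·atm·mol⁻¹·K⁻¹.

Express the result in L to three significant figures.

1550 L

n(C4H10) = 889 / 58.12 = 15.30 mol
n(O2) = PV/RT = (8.72 × 1470) / (0.08206 × 795.15) = 196.5 mol
For 15.30 mol C4H10, stoichiometry requires (13/2) × 15.30 = 99.45 mol O2; 196.5 mol is available, so C4H10 is limiting.
n(CO2) = (8/2) × 15.30 = 61.20 mol
V(CO2) = nRT/P = 61.20 × 0.08206 × 971.15 / 3.14 = 1553 L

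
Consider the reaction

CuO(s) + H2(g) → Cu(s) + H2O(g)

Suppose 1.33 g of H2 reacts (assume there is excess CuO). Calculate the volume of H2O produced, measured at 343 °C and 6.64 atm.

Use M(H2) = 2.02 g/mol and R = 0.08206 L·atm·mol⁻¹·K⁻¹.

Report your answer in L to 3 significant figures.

n(H2) = 1.330 / 2.02 = 0.6584 mol
n(H2O) = (1/1) × 0.6584 = 0.6584 mol
V = nRT/P = 0.6584 × 0.08206 × 616.15 / 6.64 = 5.013 L

5.01 L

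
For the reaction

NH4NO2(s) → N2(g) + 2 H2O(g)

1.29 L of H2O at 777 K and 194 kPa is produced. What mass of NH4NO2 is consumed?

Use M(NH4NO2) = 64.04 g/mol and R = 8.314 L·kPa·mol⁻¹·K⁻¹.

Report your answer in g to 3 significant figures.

n(H2O) = PV/RT = (194 × 1.29) / (8.314 × 777) = 0.03874 mol
n(NH4NO2) = (1/2) × 0.03874 = 0.01937 mol
m(NH4NO2) = 0.01937 × 64.04 = 1.240 g

1.24 g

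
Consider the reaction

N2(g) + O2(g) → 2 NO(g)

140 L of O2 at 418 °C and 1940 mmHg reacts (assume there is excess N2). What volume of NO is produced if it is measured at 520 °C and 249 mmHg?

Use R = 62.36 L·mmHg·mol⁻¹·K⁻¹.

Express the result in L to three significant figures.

2500 L

n(O2) = PV/RT = (1940 × 140) / (62.36 × 691.15) = 6.302 mol
n(NO) = (2/1) × 6.302 = 12.60 mol
V = nRT/P = 12.60 × 62.36 × 793.15 / 249 = 2503 L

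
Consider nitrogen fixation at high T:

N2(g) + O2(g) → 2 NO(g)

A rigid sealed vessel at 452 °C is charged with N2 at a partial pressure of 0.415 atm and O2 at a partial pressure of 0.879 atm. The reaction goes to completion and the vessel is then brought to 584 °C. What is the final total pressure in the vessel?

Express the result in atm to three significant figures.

Because the vessel is rigid and T is held at 452 °C, work the stoichiometry in partial pressures (P_i = n_iRT/V).
P(O2) required for 0.415 atm of N2 = (1/1) × 0.415 = 0.4150 atm; available 0.879 atm, so N2 is limiting.
P(O2) remaining = 0.879 − (1/1) × 0.415 = 0.4640 atm
P(gaseous products) = (2)/1 × 0.415 = 0.8300 atm
P_total at 452 °C = 0.4640 + 0.8300 = 1.294 atm
Scaling to 584 °C: P = 1.294 × 857.15/725.15 = 1.530 atm

1.53 atm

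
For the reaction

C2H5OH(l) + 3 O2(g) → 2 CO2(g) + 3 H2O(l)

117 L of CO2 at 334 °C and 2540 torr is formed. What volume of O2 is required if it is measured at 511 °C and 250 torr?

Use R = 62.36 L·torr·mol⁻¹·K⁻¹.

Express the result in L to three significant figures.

2300 L

n(CO2) = PV/RT = (2540 × 117) / (62.36 × 607.15) = 7.849 mol
n(O2) = (3/2) × 7.849 = 11.77 mol
V = nRT/P = 11.77 × 62.36 × 784.15 / 250 = 2302 L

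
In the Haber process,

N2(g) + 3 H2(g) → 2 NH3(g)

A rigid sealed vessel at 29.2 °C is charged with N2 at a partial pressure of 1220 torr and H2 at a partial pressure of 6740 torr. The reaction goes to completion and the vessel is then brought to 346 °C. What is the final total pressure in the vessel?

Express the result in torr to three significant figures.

With V and T fixed, P_i ∝ n_i, so the mole ratios apply directly to partial pressures at 29.2 °C.
P(H2) required for 1220 torr of N2 = (3/1) × 1220 = 3660 torr; available 6740 torr, so N2 is limiting.
P(H2) remaining = 6740 − (3/1) × 1220 = 3080 torr
P(gaseous products) = (2)/1 × 1220 = 2440 torr
P_total at 29.2 °C = 3080 + 2440 = 5520 torr
Scaling to 346 °C: P = 5520 × 619.15/302.35 = 11300 torr

11300 torr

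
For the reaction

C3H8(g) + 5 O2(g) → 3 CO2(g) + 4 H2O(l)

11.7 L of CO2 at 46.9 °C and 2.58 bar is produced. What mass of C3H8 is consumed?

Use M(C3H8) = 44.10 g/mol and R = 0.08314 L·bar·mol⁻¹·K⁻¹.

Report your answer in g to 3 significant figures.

16.7 g

n(CO2) = PV/RT = (2.58 × 11.7) / (0.08314 × 320.05) = 1.134 mol
n(C3H8) = (1/3) × 1.134 = 0.3780 mol
m(C3H8) = 0.3780 × 44.10 = 16.67 g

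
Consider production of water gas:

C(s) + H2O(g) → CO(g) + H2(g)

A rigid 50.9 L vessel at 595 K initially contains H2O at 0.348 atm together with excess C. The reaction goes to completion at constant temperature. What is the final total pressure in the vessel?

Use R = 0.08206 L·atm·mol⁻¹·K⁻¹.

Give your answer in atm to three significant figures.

At constant T and V, P ∝ n(gas): 1 mol gas → 2 mol gas.
P_final = (2/1) × 0.348 = 0.6960 atm

0.696 atm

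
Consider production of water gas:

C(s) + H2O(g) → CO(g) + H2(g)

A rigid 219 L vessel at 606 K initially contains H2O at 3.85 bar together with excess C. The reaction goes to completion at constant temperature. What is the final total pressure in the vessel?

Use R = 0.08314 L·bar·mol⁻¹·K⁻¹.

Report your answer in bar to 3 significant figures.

Rigid vessel, constant T ⇒ P scales with total gas moles (1 → 2).
P_final = (2/1) × 3.85 = 7.700 bar

7.70 bar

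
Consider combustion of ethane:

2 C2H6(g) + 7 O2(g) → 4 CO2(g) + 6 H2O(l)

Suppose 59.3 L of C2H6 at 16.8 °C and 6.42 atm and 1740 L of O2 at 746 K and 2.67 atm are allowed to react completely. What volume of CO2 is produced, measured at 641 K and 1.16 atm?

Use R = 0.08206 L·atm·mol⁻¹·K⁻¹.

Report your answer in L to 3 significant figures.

1450 L

n(C2H6) = PV/RT = (6.42 × 59.3) / (0.08206 × 289.95) = 16.00 mol
n(O2) = PV/RT = (2.67 × 1740) / (0.08206 × 746) = 75.89 mol
For 16.00 mol C2H6, stoichiometry requires (7/2) × 16.00 = 56.00 mol O2; 75.89 mol is available, so C2H6 is limiting.
n(CO2) = (4/2) × 16.00 = 32.00 mol
V(CO2) = nRT/P = 32.00 × 0.08206 × 641 / 1.16 = 1451 L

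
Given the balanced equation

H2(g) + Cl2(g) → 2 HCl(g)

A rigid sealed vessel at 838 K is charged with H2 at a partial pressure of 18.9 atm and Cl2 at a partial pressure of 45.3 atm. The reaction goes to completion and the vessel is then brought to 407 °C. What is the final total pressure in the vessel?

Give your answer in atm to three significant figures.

52.1 atm

Because the vessel is rigid and T is held at 838 K, work the stoichiometry in partial pressures (P_i = n_iRT/V).
P(Cl2) required for 18.9 atm of H2 = (1/1) × 18.9 = 18.90 atm; available 45.3 atm, so H2 is limiting.
P(Cl2) remaining = 45.3 − (1/1) × 18.9 = 26.40 atm
P(gaseous products) = (2)/1 × 18.9 = 37.80 atm
P_total at 838 K = 26.40 + 37.80 = 64.20 atm
Scaling to 407 °C: P = 64.20 × 680.15/838 = 52.11 atm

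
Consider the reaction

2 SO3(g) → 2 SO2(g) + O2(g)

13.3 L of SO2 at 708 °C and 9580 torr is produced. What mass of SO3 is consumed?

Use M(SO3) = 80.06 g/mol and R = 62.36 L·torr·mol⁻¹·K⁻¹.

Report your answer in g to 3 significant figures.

n(SO2) = PV/RT = (9580 × 13.3) / (62.36 × 981.15) = 2.082 mol
n(SO3) = (2/2) × 2.082 = 2.082 mol
m(SO3) = 2.082 × 80.06 = 166.7 g

167 g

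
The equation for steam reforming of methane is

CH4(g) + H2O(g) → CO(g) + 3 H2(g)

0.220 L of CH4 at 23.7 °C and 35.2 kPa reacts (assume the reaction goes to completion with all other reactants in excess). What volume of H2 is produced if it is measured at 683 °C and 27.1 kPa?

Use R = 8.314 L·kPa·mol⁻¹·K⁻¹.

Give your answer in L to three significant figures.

n(CH4) = PV/RT = (35.2 × 0.220) / (8.314 × 296.85) = 0.003138 mol
n(H2) = (3/1) × 0.003138 = 0.009414 mol
V = nRT/P = 0.009414 × 8.314 × 956.15 / 27.1 = 2.761 L

2.76 L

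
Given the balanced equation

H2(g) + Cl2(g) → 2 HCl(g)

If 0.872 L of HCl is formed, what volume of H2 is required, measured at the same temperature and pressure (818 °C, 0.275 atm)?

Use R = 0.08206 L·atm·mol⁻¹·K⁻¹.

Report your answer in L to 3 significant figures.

At constant T and P, gas volumes are in the mole ratio: V(H2) = (1/2) × 0.872 = 0.4360 L

0.436 L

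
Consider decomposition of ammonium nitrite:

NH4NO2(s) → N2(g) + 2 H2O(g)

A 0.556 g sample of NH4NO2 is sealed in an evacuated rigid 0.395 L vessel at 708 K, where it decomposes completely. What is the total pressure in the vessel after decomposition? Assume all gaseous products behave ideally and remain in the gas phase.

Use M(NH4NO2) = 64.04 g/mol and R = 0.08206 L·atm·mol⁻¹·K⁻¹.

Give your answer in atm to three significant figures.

n(NH4NO2) = 0.556 / 64.04 = 0.008682 mol
n(gas produced) = (3/1) × 0.008682 = 0.02605 mol
P = nRT/V = 0.02605 × 0.08206 × 708 / 0.395 = 3.832 atm

3.83 atm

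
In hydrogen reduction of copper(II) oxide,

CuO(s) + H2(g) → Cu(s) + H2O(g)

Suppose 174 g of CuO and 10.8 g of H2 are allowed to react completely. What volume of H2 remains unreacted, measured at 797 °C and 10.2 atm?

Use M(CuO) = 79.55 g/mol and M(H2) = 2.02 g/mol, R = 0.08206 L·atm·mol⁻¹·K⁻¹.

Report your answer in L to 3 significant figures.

n(CuO) = 174 / 79.55 = 2.187 mol
n(H2) = 10.8 / 2.02 = 5.347 mol
For 2.187 mol CuO, stoichiometry requires (1/1) × 2.187 = 2.187 mol H2; 5.347 mol is available, so CuO is limiting.
n(H2) consumed = (1/1) × 2.187 = 2.187 mol; remaining = 5.347 − 2.187 = 3.160 mol
V(H2) = nRT/P = 3.160 × 0.08206 × 1070.15 / 10.2 = 27.21 L

27.2 L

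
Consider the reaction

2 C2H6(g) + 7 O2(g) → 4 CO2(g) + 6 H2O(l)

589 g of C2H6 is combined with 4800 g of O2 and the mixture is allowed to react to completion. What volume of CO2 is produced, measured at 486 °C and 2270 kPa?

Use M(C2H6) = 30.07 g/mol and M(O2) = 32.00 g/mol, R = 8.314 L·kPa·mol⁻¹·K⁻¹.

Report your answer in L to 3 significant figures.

109 L

n(C2H6) = 589 / 30.07 = 19.59 mol
n(O2) = 4800 / 32.00 = 150.0 mol
For 19.59 mol C2H6, stoichiometry requires (7/2) × 19.59 = 68.56 mol O2; 150.0 mol is available, so C2H6 is limiting.
n(CO2) = (4/2) × 19.59 = 39.18 mol
V(CO2) = nRT/P = 39.18 × 8.314 × 759.15 / 2270 = 108.9 L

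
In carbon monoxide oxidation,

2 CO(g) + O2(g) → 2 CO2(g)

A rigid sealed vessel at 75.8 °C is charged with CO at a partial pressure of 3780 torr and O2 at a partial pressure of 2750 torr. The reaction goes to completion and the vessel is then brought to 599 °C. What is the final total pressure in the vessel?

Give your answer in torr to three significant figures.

11600 torr

With V and T fixed, P_i ∝ n_i, so the mole ratios apply directly to partial pressures at 75.8 °C.
P(O2) required for 3780 torr of CO = (1/2) × 3780 = 1890 torr; available 2750 torr, so CO is limiting.
P(O2) remaining = 2750 − (1/2) × 3780 = 860.0 torr
P(gaseous products) = (2)/2 × 3780 = 3780 torr
P_total at 75.8 °C = 860.0 + 3780 = 4640 torr
Scaling to 599 °C: P = 4640 × 872.15/348.95 = 11600 torr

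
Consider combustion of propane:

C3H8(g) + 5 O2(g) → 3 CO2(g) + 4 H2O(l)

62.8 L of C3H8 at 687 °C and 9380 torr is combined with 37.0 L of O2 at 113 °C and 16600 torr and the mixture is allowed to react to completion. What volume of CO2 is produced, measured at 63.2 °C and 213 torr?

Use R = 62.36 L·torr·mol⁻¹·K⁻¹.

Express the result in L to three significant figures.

n(C3H8) = PV/RT = (9380 × 62.8) / (62.36 × 960.15) = 9.838 mol
n(O2) = PV/RT = (16600 × 37.0) / (62.36 × 386.15) = 25.51 mol
For 9.838 mol C3H8, stoichiometry requires (5/1) × 9.838 = 49.19 mol O2; 25.51 mol is available, so O2 is limiting.
n(CO2) = (3/5) × 25.51 = 15.31 mol
V(CO2) = nRT/P = 15.31 × 62.36 × 336.35 / 213 = 1508 L

1510 L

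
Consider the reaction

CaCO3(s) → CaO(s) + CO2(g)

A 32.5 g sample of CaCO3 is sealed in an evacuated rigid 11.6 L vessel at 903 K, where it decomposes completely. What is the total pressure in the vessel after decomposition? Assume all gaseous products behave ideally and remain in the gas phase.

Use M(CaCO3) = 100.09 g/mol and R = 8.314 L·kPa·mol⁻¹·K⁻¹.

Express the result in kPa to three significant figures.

210 kPa

n(CaCO3) = 32.5 / 100.09 = 0.3247 mol
n(gas produced) = (1/1) × 0.3247 = 0.3247 mol
P = nRT/V = 0.3247 × 8.314 × 903 / 11.6 = 210.1 kPa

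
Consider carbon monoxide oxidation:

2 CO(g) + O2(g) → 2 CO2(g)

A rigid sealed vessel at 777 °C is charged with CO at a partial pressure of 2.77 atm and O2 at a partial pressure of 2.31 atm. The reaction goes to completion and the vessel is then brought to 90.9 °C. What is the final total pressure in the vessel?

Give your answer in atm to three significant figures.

1.28 atm

Because the vessel is rigid and T is held at 777 °C, work the stoichiometry in partial pressures (P_i = n_iRT/V).
P(O2) required for 2.77 atm of CO = (1/2) × 2.77 = 1.385 atm; available 2.31 atm, so CO is limiting.
P(O2) remaining = 2.31 − (1/2) × 2.77 = 0.9250 atm
P(gaseous products) = (2)/2 × 2.77 = 2.770 atm
P_total at 777 °C = 0.9250 + 2.770 = 3.695 atm
Scaling to 90.9 °C: P = 3.695 × 364.05/1050.15 = 1.281 atm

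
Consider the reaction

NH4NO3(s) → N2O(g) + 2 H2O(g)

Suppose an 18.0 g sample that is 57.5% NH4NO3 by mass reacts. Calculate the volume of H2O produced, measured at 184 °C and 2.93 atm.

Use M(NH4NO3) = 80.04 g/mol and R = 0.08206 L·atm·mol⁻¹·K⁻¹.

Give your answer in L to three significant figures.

mass of NH4NO3 = 18.0 × 57.5/100 = 10.35 g
n(NH4NO3) = 10.35 / 80.04 = 0.1293 mol
n(H2O) = (2/1) × 0.1293 = 0.2586 mol
V = nRT/P = 0.2586 × 0.08206 × 457.15 / 2.93 = 3.311 L

3.31 L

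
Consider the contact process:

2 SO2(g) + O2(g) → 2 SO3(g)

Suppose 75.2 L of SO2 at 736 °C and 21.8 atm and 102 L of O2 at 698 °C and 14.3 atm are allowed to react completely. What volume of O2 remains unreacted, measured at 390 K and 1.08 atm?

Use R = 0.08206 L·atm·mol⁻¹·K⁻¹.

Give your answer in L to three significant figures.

n(SO2) = PV/RT = (21.8 × 75.2) / (0.08206 × 1009.15) = 19.80 mol
n(O2) = PV/RT = (14.3 × 102) / (0.08206 × 971.15) = 18.30 mol
For 19.80 mol SO2, stoichiometry requires (1/2) × 19.80 = 9.900 mol O2; 18.30 mol is available, so SO2 is limiting.
n(O2) consumed = (1/2) × 19.80 = 9.900 mol; remaining = 18.30 − 9.900 = 8.400 mol
V(O2) = nRT/P = 8.400 × 0.08206 × 390 / 1.08 = 248.9 L

249 L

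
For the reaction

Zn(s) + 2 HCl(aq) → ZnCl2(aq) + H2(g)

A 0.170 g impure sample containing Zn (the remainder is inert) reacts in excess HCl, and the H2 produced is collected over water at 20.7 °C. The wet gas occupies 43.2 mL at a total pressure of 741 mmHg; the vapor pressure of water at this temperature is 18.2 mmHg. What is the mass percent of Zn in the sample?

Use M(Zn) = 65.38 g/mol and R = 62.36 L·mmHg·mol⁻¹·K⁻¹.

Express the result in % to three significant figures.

65.5 %

P(H2) = 741 − 18.2 = 722.8 mmHg
n(H2) = PV/RT = (722.8 × 0.04320) / (62.36 × 293.85) = 0.001704 mol
n(Zn) = (1/1) × 0.001704 = 0.001704 mol
m(Zn) = 0.001704 × 65.38 = 0.1114 g
%Zn = 0.1114 / 0.170 × 100 = 65.53%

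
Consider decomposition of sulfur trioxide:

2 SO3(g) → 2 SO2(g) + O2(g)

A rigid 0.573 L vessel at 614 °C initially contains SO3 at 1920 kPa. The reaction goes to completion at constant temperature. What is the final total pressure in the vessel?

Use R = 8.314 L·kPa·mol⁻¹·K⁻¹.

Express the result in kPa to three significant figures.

2880 kPa

Since T and V are fixed, P_final/P_initial = n_final/n_initial = 3/2.
P_final = (3/2) × 1920 = 2880 kPa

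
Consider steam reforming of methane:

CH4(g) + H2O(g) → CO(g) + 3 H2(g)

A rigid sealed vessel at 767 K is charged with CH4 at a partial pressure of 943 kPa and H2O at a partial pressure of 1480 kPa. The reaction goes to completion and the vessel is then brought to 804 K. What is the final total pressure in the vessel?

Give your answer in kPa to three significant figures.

4520 kPa

With V and T fixed, P_i ∝ n_i, so the mole ratios apply directly to partial pressures at 767 K.
P(H2O) required for 943 kPa of CH4 = (1/1) × 943 = 943.0 kPa; available 1480 kPa, so CH4 is limiting.
P(H2O) remaining = 1480 − (1/1) × 943 = 537.0 kPa
P(gaseous products) = (1+3)/1 × 943 = 3772 kPa
P_total at 767 K = 537.0 + 3772 = 4309 kPa
Scaling to 804 K: P = 4309 × 804/767 = 4517 kPa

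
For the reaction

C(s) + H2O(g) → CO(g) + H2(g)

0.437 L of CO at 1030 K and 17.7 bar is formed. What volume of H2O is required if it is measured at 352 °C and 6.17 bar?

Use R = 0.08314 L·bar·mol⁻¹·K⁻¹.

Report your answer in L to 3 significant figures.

0.761 L

n(CO) = PV/RT = (17.7 × 0.437) / (0.08314 × 1030) = 0.09032 mol
n(H2O) = (1/1) × 0.09032 = 0.09032 mol
V = nRT/P = 0.09032 × 0.08314 × 625.15 / 6.17 = 0.7608 L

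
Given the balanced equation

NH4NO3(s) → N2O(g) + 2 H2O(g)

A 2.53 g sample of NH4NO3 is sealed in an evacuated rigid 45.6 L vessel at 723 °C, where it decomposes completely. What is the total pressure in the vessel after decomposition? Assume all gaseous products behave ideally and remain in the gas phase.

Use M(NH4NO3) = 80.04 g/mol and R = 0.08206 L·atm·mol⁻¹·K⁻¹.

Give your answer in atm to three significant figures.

0.170 atm

n(NH4NO3) = 2.53 / 80.04 = 0.03161 mol
n(gas produced) = (3/1) × 0.03161 = 0.09483 mol
P = nRT/V = 0.09483 × 0.08206 × 996.15 / 45.6 = 0.1700 atm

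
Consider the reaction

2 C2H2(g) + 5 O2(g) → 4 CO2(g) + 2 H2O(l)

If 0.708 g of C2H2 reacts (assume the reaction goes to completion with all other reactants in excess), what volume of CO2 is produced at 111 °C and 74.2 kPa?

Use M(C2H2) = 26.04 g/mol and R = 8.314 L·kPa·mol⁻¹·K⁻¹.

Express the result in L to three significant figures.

2.34 L

n(C2H2) = 0.7080 / 26.04 = 0.02719 mol
n(CO2) = (4/2) × 0.02719 = 0.05438 mol
V = nRT/P = 0.05438 × 8.314 × 384.15 / 74.2 = 2.341 L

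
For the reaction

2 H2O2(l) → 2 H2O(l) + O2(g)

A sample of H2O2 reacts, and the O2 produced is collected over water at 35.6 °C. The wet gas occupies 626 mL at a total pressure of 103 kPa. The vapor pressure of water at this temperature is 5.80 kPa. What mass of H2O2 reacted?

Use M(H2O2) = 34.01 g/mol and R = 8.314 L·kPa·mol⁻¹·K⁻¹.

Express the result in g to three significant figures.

1.61 g

P(O2) = 103 − 5.80 = 97.20 kPa
n(O2) = PV/RT = (97.20 × 0.6260) / (8.314 × 308.75) = 0.02370 mol
n(H2O2) = (2/1) × 0.02370 = 0.04740 mol
m(H2O2) = 0.04740 × 34.01 = 1.612 g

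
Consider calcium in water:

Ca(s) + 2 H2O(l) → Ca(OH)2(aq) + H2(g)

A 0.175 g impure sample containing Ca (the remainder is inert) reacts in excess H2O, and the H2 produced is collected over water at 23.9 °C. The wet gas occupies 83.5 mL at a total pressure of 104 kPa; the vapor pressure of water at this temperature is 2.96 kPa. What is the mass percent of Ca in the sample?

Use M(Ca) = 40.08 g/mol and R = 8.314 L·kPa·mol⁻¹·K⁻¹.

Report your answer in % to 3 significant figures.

P(H2) = 104 − 2.96 = 101.0 kPa
n(H2) = PV/RT = (101.0 × 0.08350) / (8.314 × 297.05) = 0.003415 mol
n(Ca) = (1/1) × 0.003415 = 0.003415 mol
m(Ca) = 0.003415 × 40.08 = 0.1369 g
%Ca = 0.1369 / 0.175 × 100 = 78.23%

78.2 %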